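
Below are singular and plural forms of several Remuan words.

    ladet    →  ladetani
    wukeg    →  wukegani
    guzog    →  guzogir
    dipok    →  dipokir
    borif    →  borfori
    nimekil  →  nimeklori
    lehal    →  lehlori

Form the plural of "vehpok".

wukeg and guzog both end in -g yet inflect differently (wukegani, guzogir), so the final letter is not what conditions the rule; the last vowel is.
"vehpok" has last vowel 'o'. The stems whose last vowel is 'o' (guzog → guzogir, dipok → dipokir) add -ir.
The other patterns: stems whose last vowel is 'e' add -ani; stems whose last vowel is 'a' or 'i' delete the last vowel and add -ori.
So vehpok → vehpokir.

vehpokir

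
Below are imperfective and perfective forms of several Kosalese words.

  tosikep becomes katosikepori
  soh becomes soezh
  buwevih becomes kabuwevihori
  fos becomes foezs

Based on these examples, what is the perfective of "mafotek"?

kamafotekori

soh and buwevih both end in -h yet inflect differently (soezh, kabuwevihori), so the final letter is not what conditions the rule; the number of vowels is.
"mafotek" has 3 vowels. The stems with 3 vowels (tosikep → katosikepori, buwevih → kabuwevihori) add ka- … -ori around the stem.
The other pattern: stems with 1 vowel insert -ez- after the first vowel.
So mafotek → kamafotekori.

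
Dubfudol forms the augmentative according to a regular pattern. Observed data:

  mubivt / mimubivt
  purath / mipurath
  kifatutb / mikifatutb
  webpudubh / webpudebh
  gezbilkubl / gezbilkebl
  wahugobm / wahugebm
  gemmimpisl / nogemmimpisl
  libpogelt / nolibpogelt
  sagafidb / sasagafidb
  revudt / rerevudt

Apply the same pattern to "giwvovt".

migiwvovt

purath and webpudubh both end in -h yet inflect differently (mipurath, webpudebh), so the final letter is not what conditions the rule; the second-to-last letter is.
"giwvovt" has second-to-last letter 'v'. The one such stem in the data (mubivt → mimubivt) adds the prefix mi-, so the same rule applies.
So giwvovt → migiwvovt.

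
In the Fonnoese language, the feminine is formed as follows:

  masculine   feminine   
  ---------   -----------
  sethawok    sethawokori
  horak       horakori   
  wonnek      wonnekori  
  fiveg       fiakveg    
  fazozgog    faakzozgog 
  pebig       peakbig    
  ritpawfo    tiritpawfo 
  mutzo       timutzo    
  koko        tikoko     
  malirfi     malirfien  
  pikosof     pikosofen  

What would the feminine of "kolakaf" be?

kolakafen

wonnek and fiveg both have last vowel 'e' yet inflect differently (wonnekori, fiakveg), so the last vowel is not what conditions the rule; the final letter is.
"kolakaf" ends in -f. The one such stem in the data (pikosof → pikosofen) adds -en, so the same rule applies.
The other patterns: stems ending in -k add -ori; stems ending in -g insert -ak- after the first vowel; stems ending in -o add the prefix ti-.
So kolakaf → kolakafen.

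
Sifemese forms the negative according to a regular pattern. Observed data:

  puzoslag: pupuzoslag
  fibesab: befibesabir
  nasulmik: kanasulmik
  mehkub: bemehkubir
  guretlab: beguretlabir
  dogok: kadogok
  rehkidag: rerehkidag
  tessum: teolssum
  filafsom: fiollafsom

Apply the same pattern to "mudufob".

bemudufobir

tessum and mehkub both have last vowel 'u' yet inflect differently (teolssum, bemehkubir), so the last vowel is not what conditions the rule; the final letter is.
"mudufob" ends in -b. The stems ending in -b (guretlab → beguretlabir, mehkub → bemehkubir, fibesab → befibesabir) add be- … -ir around the stem.
So mudufob → bemudufobir.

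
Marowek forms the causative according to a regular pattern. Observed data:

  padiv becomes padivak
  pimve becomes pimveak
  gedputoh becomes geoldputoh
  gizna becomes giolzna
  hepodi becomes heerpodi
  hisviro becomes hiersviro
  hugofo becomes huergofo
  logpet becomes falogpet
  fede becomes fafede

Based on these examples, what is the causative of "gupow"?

pimve and fede both end in -e yet inflect differently (pimveak, fafede), so the final letter is not what conditions the rule; the first letter is.
"gupow" begins with g-. The stems beginning with g- (gedputoh → geoldputoh, gizna → giolzna) insert -ol- after the first vowel.
So gupow → guolpow.

guolpow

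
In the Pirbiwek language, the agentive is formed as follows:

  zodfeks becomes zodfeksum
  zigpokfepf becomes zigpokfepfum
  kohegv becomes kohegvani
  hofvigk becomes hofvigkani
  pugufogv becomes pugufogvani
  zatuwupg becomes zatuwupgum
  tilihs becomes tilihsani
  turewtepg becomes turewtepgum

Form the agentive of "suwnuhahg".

tilihs and zodfeks both end in -s yet inflect differently (tilihsani, zodfeksum), so the final letter is not what conditions the rule; the second-to-last letter is.
"suwnuhahg" has second-to-last letter 'h'. The one such stem in the data (tilihs → tilihsani) adds -ani, so the same rule applies.
So suwnuhahg → suwnuhahgani.

suwnuhahgani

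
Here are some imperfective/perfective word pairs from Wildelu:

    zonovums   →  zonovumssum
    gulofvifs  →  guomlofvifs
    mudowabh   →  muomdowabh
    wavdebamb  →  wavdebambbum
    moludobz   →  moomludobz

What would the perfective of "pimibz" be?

zonovums and gulofvifs both end in -s yet inflect differently (zonovumssum, guomlofvifs), so the final letter is not what conditions the rule; the second-to-last letter is.
"pimibz" has second-to-last letter 'b'. The stems whose second-to-last letter is 'b' (mudowabh → muomdowabh, moludobz → moomludobz) insert -om- after the first vowel.
The other pattern: stems whose second-to-last letter is 'm' double the final consonant and add -um.
So pimibz → piommibz.

piommibz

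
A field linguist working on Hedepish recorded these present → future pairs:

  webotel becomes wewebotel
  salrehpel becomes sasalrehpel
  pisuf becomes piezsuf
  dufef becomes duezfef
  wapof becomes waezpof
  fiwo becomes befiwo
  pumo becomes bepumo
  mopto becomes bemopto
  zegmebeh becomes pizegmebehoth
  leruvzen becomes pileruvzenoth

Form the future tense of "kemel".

kekemel

webotel and dufef both have last vowel 'e' yet inflect differently (wewebotel, duezfef), so the last vowel is not what conditions the rule; the final letter is.
"kemel" ends in -l. The stems ending in -l (webotel → wewebotel, salrehpel → sasalrehpel) repeat the first consonant+vowel as a prefix.
The other patterns: stems ending in -f insert -ez- after the first vowel; stems ending in -o add the prefix be-; stems ending in -h or -n add pi- … -oth around the stem.
So kemel → kekemel.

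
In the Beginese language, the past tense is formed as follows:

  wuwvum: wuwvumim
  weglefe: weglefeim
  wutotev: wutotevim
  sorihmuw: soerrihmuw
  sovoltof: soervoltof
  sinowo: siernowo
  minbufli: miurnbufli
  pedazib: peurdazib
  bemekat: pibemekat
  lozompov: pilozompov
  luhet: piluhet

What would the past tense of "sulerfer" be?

wutotev and lozompov both end in -v yet inflect differently (wutotevim, pilozompov), so the final letter is not what conditions the rule; the first letter is.
"sulerfer" begins with s-. The stems beginning with s- (sorihmuw → soerrihmuw, sovoltof → soervoltof, sinowo → siernowo) insert -er- after the first vowel.
So sulerfer → suerlerfer.

suerlerfer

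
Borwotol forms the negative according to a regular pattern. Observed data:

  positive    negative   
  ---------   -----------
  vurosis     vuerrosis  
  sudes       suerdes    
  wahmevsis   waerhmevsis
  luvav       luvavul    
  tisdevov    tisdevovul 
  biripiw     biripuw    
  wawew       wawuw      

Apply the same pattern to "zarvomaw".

zarvomuw

biripiw and vurosis both have last vowel 'i' yet inflect differently (biripuw, vuerrosis), so the last vowel is not what conditions the rule; the final letter is.
"zarvomaw" ends in -w. The stems ending in -w (wawew → wawuw, biripiw → biripuw) change the last vowel to 'u'.
So zarvomaw → zarvomuw.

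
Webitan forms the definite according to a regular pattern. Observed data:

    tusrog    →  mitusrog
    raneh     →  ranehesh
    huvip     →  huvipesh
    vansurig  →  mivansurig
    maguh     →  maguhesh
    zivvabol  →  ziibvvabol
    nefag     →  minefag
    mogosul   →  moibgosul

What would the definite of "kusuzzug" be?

mikusuzzug

tusrog and zivvabol both have last vowel 'o' yet inflect differently (mitusrog, ziibvvabol), so the last vowel is not what conditions the rule; the final letter is.
"kusuzzug" ends in -g. The stems ending in -g (vansurig → mivansurig, nefag → minefag, tusrog → mitusrog) add the prefix mi-.
The other patterns: stems ending in -l insert -ib- after the first vowel; stems ending in -h or -p add -esh.
So kusuzzug → mikusuzzug.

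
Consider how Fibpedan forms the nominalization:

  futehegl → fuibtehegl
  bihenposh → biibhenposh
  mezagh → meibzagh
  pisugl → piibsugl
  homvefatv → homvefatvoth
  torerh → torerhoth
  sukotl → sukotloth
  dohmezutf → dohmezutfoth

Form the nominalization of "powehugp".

"powehugp" has second-to-last letter 'g'. The stems whose second-to-last letter is 'g' (futehegl → fuibtehegl, mezagh → meibzagh, pisugl → piibsugl) insert -ib- after the first vowel.
So powehugp → poibwehugp.

poibwehugp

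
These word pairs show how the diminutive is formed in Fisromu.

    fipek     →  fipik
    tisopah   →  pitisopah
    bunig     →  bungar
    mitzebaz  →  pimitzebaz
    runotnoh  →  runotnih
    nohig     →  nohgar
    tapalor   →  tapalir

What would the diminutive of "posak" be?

piposak

"posak" has last vowel 'a'. The stems whose last vowel is 'a' (mitzebaz → pimitzebaz, tisopah → pitisopah) add the prefix pi-.
The other patterns: stems whose last vowel is 'e' or 'o' change the last vowel to 'i'; stems whose last vowel is 'i' delete the last vowel and add -ar.
So posak → piposak.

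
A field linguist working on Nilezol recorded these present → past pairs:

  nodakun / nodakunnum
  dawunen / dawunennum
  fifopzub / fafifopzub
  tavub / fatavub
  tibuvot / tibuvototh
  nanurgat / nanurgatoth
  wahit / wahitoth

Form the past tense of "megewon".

nodakun and fifopzub both have last vowel 'u' yet inflect differently (nodakunnum, fafifopzub), so the last vowel is not what conditions the rule; the final letter is.
"megewon" ends in -n. The stems ending in -n (nodakun → nodakunnum, dawunen → dawunennum) double the final consonant and add -um.
The other patterns: stems ending in -b add the prefix fa-; stems ending in -t add -oth.
So megewon → megewonnum.

megewonnum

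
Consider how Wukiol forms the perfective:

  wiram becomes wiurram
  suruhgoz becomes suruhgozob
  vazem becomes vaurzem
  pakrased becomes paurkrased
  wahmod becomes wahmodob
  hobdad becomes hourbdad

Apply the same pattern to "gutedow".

gutedowob

"gutedow" has last vowel 'o'. The stems whose last vowel is 'o' (suruhgoz → suruhgozob, wahmod → wahmodob) add -ob.
The other pattern: stems whose last vowel is 'a' or 'e' insert -ur- after the first vowel.
So gutedow → gutedowob.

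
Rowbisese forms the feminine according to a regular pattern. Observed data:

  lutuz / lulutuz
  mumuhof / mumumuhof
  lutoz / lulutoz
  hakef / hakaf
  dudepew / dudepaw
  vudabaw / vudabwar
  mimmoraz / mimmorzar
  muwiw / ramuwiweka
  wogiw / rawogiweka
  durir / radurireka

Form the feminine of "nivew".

nivaw

mumuhof and hakef both end in -f yet inflect differently (mumumuhof, hakaf), so the final letter is not what conditions the rule; the last vowel is.
"nivew" has last vowel 'e'. The stems whose last vowel is 'e' (hakef → hakaf, dudepew → dudepaw) change the last vowel to 'a'.
So nivew → nivaw.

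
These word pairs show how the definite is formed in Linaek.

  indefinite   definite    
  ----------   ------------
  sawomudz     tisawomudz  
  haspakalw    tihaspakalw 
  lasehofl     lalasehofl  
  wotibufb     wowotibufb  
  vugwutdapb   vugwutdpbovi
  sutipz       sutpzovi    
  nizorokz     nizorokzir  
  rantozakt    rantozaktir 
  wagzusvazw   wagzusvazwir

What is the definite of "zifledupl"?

zifledplovi

"zifledupl" has second-to-last letter 'p'. The stems whose second-to-last letter is 'p' (vugwutdapb → vugwutdpbovi, sutipz → sutpzovi) delete the last vowel and add -ovi.
The other patterns: stems whose second-to-last letter is 'd' or 'l' add the prefix ti-; stems whose second-to-last letter is 'f' repeat the first consonant+vowel as a prefix; stems whose second-to-last letter is 'k' or 'z' add -ir.
So zifledupl → zifledplovi.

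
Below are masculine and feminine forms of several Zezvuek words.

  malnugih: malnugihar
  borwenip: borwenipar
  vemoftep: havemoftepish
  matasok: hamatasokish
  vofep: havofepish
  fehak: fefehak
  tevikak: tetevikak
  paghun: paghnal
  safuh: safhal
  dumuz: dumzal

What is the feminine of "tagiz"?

borwenip and vemoftep both end in -p yet inflect differently (borwenipar, havemoftepish), so the final letter is not what conditions the rule; the last vowel is.
"tagiz" has last vowel 'i'. The stems whose last vowel is 'i' (malnugih → malnugihar, borwenip → borwenipar) add -ar.
The other patterns: stems whose last vowel is 'e' or 'o' add ha- … -ish around the stem; stems whose last vowel is 'a' repeat the first consonant+vowel as a prefix; stems whose last vowel is 'u' delete the last vowel and add -al.
So tagiz → tagizar.

tagizar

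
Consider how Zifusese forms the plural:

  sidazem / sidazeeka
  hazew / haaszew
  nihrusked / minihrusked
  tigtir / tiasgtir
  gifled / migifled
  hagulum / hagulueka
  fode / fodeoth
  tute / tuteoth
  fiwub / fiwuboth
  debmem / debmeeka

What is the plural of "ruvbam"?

ruvbaeka

gifled and tute both have last vowel 'e' yet inflect differently (migifled, tuteoth), so the last vowel is not what conditions the rule; the final letter is.
"ruvbam" ends in -m. The stems ending in -m (hagulum → hagulueka, sidazem → sidazeeka, debmem → debmeeka) drop the final letter and add -eka.
The other patterns: stems ending in -d add the prefix mi-; stems ending in -b or -e add -oth; stems ending in -r or -w insert -as- after the first vowel.
So ruvbam → ruvbaeka.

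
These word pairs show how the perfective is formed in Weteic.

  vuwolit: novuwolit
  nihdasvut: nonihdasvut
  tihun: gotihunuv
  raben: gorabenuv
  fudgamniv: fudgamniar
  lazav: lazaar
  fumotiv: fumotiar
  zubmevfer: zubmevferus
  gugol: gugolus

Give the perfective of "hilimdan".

gohilimdanuv

nihdasvut and tihun both have last vowel 'u' yet inflect differently (nonihdasvut, gotihunuv), so the last vowel is not what conditions the rule; the final letter is.
"hilimdan" ends in -n. The stems ending in -n (tihun → gotihunuv, raben → gorabenuv) add go- … -uv around the stem.
The other patterns: stems ending in -t add the prefix no-; stems ending in -v drop the final letter and add -ar; stems ending in -l or -r add -us.
So hilimdan → gohilimdanuv.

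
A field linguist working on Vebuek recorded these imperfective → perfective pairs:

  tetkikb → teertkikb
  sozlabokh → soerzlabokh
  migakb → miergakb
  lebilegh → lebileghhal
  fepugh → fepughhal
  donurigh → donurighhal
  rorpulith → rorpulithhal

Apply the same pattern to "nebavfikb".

neerbavfikb

sozlabokh and lebilegh both end in -h yet inflect differently (soerzlabokh, lebileghhal), so the final letter is not what conditions the rule; the second-to-last letter is.
"nebavfikb" has second-to-last letter 'k'. The stems whose second-to-last letter is 'k' (tetkikb → teertkikb, sozlabokh → soerzlabokh, migakb → miergakb) insert -er- after the first vowel.
So nebavfikb → neerbavfikb.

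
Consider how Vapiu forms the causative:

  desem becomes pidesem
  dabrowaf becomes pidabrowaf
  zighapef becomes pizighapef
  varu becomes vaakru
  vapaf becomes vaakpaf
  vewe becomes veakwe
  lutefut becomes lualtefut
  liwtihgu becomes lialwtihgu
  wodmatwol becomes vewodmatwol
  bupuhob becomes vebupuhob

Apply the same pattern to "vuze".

vuakze

"vuze" begins with v-. The stems beginning with v- (varu → vaakru, vapaf → vaakpaf, vewe → veakwe) insert -ak- after the first vowel.
So vuze → vuakze.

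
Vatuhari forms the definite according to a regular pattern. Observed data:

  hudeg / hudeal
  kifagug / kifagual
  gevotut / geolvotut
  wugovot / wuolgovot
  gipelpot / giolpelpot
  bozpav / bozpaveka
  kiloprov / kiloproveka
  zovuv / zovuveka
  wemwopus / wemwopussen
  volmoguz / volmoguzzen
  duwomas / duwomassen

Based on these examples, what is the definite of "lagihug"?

lagihual

kifagug and gevotut both have last vowel 'u' yet inflect differently (kifagual, geolvotut), so the last vowel is not what conditions the rule; the final letter is.
"lagihug" ends in -g. The stems ending in -g (hudeg → hudeal, kifagug → kifagual) drop the final letter and add -al.
The other patterns: stems ending in -t insert -ol- after the first vowel; stems ending in -v add -eka; stems ending in -s or -z double the final consonant and add -en.
So lagihug → lagihual.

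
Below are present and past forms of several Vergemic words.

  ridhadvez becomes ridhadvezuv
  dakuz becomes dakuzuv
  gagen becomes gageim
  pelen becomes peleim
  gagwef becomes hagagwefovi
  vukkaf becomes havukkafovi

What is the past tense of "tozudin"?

tozudiim

ridhadvez and gagen both have last vowel 'e' yet inflect differently (ridhadvezuv, gageim), so the last vowel is not what conditions the rule; the final letter is.
"tozudin" ends in -n. The stems ending in -n (gagen → gageim, pelen → peleim) drop the final letter and add -im.
The other patterns: stems ending in -z add -uv; stems ending in -f add ha- … -ovi around the stem.
So tozudin → tozudiim.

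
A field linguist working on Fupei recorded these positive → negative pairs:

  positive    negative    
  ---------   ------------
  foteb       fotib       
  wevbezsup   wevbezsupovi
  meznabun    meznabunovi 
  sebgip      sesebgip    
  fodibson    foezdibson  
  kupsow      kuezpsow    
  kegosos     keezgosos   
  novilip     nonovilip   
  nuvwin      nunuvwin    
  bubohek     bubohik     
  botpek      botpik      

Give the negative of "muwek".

muwik

"muwek" has last vowel 'e'. The stems whose last vowel is 'e' (foteb → fotib, botpek → botpik, bubohek → bubohik) change the last vowel to 'i'.
The other patterns: stems whose last vowel is 'u' add -ovi; stems whose last vowel is 'o' insert -ez- after the first vowel; stems whose last vowel is 'i' repeat the first consonant+vowel as a prefix.
So muwek → muwik.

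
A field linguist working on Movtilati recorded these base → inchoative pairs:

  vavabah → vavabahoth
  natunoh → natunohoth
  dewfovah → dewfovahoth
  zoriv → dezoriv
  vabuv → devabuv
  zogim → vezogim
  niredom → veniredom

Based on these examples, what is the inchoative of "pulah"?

zoriv and zogim both have last vowel 'i' yet inflect differently (dezoriv, vezogim), so the last vowel is not what conditions the rule; the final letter is.
"pulah" ends in -h. The stems ending in -h (vavabah → vavabahoth, natunoh → natunohoth, dewfovah → dewfovahoth) add -oth.
So pulah → pulahoth.

pulahoth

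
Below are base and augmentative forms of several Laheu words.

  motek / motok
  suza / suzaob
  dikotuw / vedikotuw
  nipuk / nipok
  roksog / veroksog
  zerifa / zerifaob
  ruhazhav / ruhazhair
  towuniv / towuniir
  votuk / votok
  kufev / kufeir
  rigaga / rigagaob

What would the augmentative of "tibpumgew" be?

vetibpumgew

kufev and motek both have last vowel 'e' yet inflect differently (kufeir, motok), so the last vowel is not what conditions the rule; the final letter is.
"tibpumgew" ends in -w. The one such stem in the data (dikotuw → vedikotuw) adds the prefix ve-, so the same rule applies.
The other patterns: stems ending in -v drop the final letter and add -ir; stems ending in -k change the last vowel to 'o'; stems ending in -a add -ob.
So tibpumgew → vetibpumgew.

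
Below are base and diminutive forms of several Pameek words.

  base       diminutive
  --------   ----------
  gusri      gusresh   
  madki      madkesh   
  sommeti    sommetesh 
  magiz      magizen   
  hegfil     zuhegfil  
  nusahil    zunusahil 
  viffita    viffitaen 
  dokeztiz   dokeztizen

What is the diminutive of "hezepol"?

zuhezepol

madki and hegfil both have last vowel 'i' yet inflect differently (madkesh, zuhegfil), so the last vowel is not what conditions the rule; the final letter is.
"hezepol" ends in -l. The stems ending in -l (hegfil → zuhegfil, nusahil → zunusahil) add the prefix zu-.
The other patterns: stems ending in -i drop the final letter and add -esh; stems ending in -a or -z add -en.
So hezepol → zuhezepol.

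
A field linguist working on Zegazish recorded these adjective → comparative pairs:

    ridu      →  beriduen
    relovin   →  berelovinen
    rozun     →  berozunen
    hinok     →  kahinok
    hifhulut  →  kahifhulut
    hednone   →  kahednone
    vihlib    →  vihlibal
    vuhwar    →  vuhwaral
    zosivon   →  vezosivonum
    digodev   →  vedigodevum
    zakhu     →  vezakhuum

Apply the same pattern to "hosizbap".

relovin and zosivon both end in -n yet inflect differently (berelovinen, vezosivonum), so the final letter is not what conditions the rule; the first letter is.
"hosizbap" begins with h-. The stems beginning with h- (hinok → kahinok, hifhulut → kahifhulut, hednone → kahednone) add the prefix ka-.
The other patterns: stems beginning with r- add be- … -en around the stem; stems beginning with v- add -al; stems beginning with d- or z- add ve- … -um around the stem.
So hosizbap → kahosizbap.

kahosizbap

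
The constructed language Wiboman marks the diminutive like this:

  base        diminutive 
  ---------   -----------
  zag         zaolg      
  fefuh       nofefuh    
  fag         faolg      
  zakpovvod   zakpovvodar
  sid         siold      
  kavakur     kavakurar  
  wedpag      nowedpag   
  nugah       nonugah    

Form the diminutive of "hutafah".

zag and wedpag both end in -g yet inflect differently (zaolg, nowedpag), so the final letter is not what conditions the rule; the number of vowels is.
"hutafah" has 3 vowels. The stems with 3 vowels (zakpovvod → zakpovvodar, kavakur → kavakurar) add -ar.
So hutafah → hutafahar.

hutafahar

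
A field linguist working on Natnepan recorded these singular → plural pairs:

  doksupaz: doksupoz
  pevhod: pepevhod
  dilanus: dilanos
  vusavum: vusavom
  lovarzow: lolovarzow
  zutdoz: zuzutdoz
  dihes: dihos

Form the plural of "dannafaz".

zutdoz and doksupaz both end in -z yet inflect differently (zuzutdoz, doksupoz), so the final letter is not what conditions the rule; the last vowel is.
"dannafaz" has last vowel 'a'. The one such stem in the data (doksupaz → doksupoz) changes the last vowel to 'o' (as do dilanus, dihes), so the same rule applies.
The other pattern: stems whose last vowel is 'o' repeat the first consonant+vowel as a prefix.
So dannafaz → dannafoz.

dannafoz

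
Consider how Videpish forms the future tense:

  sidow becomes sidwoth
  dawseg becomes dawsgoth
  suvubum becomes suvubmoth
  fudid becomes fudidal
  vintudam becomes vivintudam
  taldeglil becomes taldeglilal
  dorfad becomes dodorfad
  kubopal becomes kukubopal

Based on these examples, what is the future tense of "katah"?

fudid and dorfad both end in -d yet inflect differently (fudidal, dodorfad), so the final letter is not what conditions the rule; the last vowel is.
"katah" has last vowel 'a'. The stems whose last vowel is 'a' (dorfad → dodorfad, kubopal → kukubopal, vintudam → vivintudam) repeat the first consonant+vowel as a prefix.
The other patterns: stems whose last vowel is 'i' add -al; stems whose last vowel is 'e', 'o' or 'u' delete the last vowel and add -oth.
So katah → kakatah.

kakatah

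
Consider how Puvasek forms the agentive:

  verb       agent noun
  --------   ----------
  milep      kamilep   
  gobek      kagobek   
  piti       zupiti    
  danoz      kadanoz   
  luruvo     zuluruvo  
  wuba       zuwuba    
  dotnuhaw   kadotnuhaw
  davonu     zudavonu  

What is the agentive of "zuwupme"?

zuzuwupme

wuba and dotnuhaw both have last vowel 'a' yet inflect differently (zuwuba, kadotnuhaw), so the last vowel is not what conditions the rule; whether the stem ends in a vowel or a consonant is.
"zuwupme" ends in a vowel. The stems ending in a vowel (piti → zupiti, davonu → zudavonu, wuba → zuwuba) add the prefix zu-.
The other pattern: stems ending in a consonant add the prefix ka-.
So zuwupme → zuzuwupme.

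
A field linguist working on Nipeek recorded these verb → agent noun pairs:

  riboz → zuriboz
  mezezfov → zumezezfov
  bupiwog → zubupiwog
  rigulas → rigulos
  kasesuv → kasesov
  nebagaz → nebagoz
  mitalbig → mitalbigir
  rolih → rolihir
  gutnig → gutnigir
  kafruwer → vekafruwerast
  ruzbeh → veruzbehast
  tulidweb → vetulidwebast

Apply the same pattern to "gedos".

zugedos

"gedos" has last vowel 'o'. The stems whose last vowel is 'o' (riboz → zuriboz, mezezfov → zumezezfov, bupiwog → zubupiwog) add the prefix zu-.
The other patterns: stems whose last vowel is 'a' or 'u' change the last vowel to 'o'; stems whose last vowel is 'i' add -ir; stems whose last vowel is 'e' add ve- … -ast around the stem.
So gedos → zugedos.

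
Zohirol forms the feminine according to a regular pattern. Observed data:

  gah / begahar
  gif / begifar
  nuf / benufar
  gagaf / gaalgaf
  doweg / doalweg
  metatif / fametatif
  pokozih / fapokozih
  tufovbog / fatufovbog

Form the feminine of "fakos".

faalkos

"fakos" has 2 vowels. The stems with 2 vowels (gagaf → gaalgaf, doweg → doalweg) insert -al- after the first vowel.
The other patterns: stems with 1 vowel add be- … -ar around the stem; stems with 3 vowels add the prefix fa-.
So fakos → faalkos.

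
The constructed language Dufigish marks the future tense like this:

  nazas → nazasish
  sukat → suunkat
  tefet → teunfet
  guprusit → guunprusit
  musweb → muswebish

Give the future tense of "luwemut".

luunwemut

"luwemut" ends in -t. The stems ending in -t (sukat → suunkat, guprusit → guunprusit, tefet → teunfet) insert -un- after the first vowel.
So luwemut → luunwemut.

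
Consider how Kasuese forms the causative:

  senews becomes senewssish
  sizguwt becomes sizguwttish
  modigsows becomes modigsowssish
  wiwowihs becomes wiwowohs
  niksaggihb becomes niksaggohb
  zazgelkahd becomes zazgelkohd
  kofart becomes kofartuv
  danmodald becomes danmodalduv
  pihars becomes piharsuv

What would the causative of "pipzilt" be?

"pipzilt" has second-to-last letter 'l'. The one such stem in the data (danmodald → danmodalduv) adds -uv, so the same rule applies.
So pipzilt → pipziltuv.

pipziltuv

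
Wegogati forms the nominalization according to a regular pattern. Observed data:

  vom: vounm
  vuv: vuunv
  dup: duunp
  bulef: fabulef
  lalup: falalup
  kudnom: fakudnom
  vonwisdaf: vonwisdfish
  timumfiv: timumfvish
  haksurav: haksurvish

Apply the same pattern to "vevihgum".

vevihgmish

"vevihgum" has 3 vowels. The stems with 3 vowels (vonwisdaf → vonwisdfish, timumfiv → timumfvish, haksurav → haksurvish) delete the last vowel and add -ish.
The other patterns: stems with 1 vowel insert -un- after the first vowel; stems with 2 vowels add the prefix fa-.
So vevihgum → vevihgmish.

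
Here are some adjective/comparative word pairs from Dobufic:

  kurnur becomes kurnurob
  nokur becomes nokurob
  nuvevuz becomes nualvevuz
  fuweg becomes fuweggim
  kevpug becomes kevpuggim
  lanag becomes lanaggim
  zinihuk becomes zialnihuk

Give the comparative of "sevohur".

sevohurob

"sevohur" ends in -r. The stems ending in -r (kurnur → kurnurob, nokur → nokurob) add -ob.
The other patterns: stems ending in -g double the final consonant and add -im; stems ending in -k or -z insert -al- after the first vowel.
So sevohur → sevohurob.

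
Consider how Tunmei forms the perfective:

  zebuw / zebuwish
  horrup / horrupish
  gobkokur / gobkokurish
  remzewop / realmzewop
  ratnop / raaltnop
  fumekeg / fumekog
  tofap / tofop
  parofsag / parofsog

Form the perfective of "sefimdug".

"sefimdug" has last vowel 'u'. The stems whose last vowel is 'u' (zebuw → zebuwish, horrup → horrupish, gobkokur → gobkokurish) add -ish.
The other patterns: stems whose last vowel is 'o' insert -al- after the first vowel; stems whose last vowel is 'a' or 'e' change the last vowel to 'o'.
So sefimdug → sefimdugish.

sefimdugish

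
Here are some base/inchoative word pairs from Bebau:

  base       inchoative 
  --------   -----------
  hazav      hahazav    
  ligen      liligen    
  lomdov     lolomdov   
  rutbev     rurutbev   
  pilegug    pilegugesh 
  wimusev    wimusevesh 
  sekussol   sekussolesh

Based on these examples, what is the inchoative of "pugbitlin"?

"pugbitlin" has 3 vowels. The stems with 3 vowels (pilegug → pilegugesh, wimusev → wimusevesh, sekussol → sekussolesh) add -esh.
The other pattern: stems with 2 vowels repeat the first consonant+vowel as a prefix.
So pugbitlin → pugbitlinesh.

pugbitlinesh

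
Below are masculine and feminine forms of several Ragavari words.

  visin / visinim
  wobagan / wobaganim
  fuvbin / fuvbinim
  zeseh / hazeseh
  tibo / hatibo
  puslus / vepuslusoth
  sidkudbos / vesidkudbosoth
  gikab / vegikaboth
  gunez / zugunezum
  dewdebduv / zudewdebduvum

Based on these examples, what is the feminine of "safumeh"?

hasafumeh

"safumeh" ends in -h. The one such stem in the data (zeseh → hazeseh) adds the prefix ha-, so the same rule applies.
So safumeh → hasafumeh.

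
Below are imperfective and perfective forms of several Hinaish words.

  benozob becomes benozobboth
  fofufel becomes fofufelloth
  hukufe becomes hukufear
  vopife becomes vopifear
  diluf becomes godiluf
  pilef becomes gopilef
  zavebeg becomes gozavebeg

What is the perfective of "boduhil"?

boduhilloth

"boduhil" ends in -l. The one such stem in the data (fofufel → fofufelloth) doubles the final consonant and adds -oth (as does benozob), so the same rule applies.
So boduhil → boduhilloth.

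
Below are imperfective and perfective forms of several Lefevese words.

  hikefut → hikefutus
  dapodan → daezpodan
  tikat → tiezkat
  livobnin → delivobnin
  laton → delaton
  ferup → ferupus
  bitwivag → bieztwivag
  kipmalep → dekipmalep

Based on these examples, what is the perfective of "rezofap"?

hikefut and tikat both end in -t yet inflect differently (hikefutus, tiezkat), so the final letter is not what conditions the rule; the last vowel is.
"rezofap" has last vowel 'a'. The stems whose last vowel is 'a' (bitwivag → bieztwivag, dapodan → daezpodan, tikat → tiezkat) insert -ez- after the first vowel.
The other patterns: stems whose last vowel is 'u' add -us; stems whose last vowel is 'e', 'i' or 'o' add the prefix de-.
So rezofap → reezzofap.

reezzofap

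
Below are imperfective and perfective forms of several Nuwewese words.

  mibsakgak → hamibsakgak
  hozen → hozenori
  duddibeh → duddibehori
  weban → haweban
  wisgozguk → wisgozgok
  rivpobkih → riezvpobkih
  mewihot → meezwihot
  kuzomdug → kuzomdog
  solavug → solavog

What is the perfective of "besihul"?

"besihul" has last vowel 'u'. The stems whose last vowel is 'u' (kuzomdug → kuzomdog, solavug → solavog, wisgozguk → wisgozgok) change the last vowel to 'o'.
The other patterns: stems whose last vowel is 'a' add the prefix ha-; stems whose last vowel is 'e' add -ori; stems whose last vowel is 'i' or 'o' insert -ez- after the first vowel.
So besihul → besihol.

besihol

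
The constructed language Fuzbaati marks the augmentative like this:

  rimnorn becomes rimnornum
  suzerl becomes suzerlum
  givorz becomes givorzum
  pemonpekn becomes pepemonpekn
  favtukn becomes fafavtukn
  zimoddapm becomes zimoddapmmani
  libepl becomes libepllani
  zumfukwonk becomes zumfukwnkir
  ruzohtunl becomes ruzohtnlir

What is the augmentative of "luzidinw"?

luzidnwir

rimnorn and pemonpekn both end in -n yet inflect differently (rimnornum, pepemonpekn), so the final letter is not what conditions the rule; the second-to-last letter is.
"luzidinw" has second-to-last letter 'n'. The stems whose second-to-last letter is 'n' (zumfukwonk → zumfukwnkir, ruzohtunl → ruzohtnlir) delete the last vowel and add -ir.
So luzidinw → luzidnwir.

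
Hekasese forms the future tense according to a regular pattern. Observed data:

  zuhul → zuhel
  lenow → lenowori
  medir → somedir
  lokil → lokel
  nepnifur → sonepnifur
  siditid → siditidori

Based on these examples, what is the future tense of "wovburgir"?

sowovburgir

lokil and siditid both have last vowel 'i' yet inflect differently (lokel, siditidori), so the last vowel is not what conditions the rule; the final letter is.
"wovburgir" ends in -r. The stems ending in -r (medir → somedir, nepnifur → sonepnifur) add the prefix so-.
So wovburgir → sowovburgir.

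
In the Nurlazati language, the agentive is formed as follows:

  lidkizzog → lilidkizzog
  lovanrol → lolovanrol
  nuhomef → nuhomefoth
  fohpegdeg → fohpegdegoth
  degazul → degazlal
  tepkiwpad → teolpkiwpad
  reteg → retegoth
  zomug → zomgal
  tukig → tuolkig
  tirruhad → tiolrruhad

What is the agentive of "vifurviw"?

tukig and lidkizzog both end in -g yet inflect differently (tuolkig, lilidkizzog), so the final letter is not what conditions the rule; the last vowel is.
"vifurviw" has last vowel 'i'. The one such stem in the data (tukig → tuolkig) inserts -ol- after the first vowel (as do tirruhad, tepkiwpad), so the same rule applies.
So vifurviw → violfurviw.

violfurviw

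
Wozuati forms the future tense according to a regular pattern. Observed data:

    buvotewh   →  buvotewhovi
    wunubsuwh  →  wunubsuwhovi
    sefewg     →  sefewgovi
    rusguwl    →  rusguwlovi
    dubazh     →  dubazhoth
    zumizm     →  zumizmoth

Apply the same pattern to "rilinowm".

rilinowmovi

buvotewh and dubazh both end in -h yet inflect differently (buvotewhovi, dubazhoth), so the final letter is not what conditions the rule; the second-to-last letter is.
"rilinowm" has second-to-last letter 'w'. The stems whose second-to-last letter is 'w' (buvotewh → buvotewhovi, wunubsuwh → wunubsuwhovi, sefewg → sefewgovi) add -ovi.
The other pattern: stems whose second-to-last letter is 'z' add -oth.
So rilinowm → rilinowmovi.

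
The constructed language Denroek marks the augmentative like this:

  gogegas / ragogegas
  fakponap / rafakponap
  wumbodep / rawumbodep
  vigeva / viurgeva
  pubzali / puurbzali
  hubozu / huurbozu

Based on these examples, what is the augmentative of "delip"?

gogegas and vigeva both have last vowel 'a' yet inflect differently (ragogegas, viurgeva), so the last vowel is not what conditions the rule; whether the stem ends in a vowel or a consonant is.
"delip" ends in a consonant. The stems ending in a consonant (gogegas → ragogegas, fakponap → rafakponap, wumbodep → rawumbodep) add the prefix ra-.
So delip → radelip.

radelip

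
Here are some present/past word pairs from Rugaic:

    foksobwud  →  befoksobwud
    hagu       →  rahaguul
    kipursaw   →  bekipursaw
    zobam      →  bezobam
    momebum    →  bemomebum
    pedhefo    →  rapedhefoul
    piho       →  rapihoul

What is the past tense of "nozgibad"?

benozgibad

hagu and foksobwud both have last vowel 'u' yet inflect differently (rahaguul, befoksobwud), so the last vowel is not what conditions the rule; whether the stem ends in a vowel or a consonant is.
"nozgibad" ends in a consonant. The stems ending in a consonant (foksobwud → befoksobwud, momebum → bemomebum, zobam → bezobam) add the prefix be-.
So nozgibad → benozgibad.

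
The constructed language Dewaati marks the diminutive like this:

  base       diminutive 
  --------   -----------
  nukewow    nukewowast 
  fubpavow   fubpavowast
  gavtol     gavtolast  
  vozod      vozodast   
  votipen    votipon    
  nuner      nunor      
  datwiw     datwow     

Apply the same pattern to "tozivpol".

tozivpolast

"tozivpol" has last vowel 'o'. The stems whose last vowel is 'o' (nukewow → nukewowast, fubpavow → fubpavowast, gavtol → gavtolast) add -ast.
So tozivpol → tozivpolast.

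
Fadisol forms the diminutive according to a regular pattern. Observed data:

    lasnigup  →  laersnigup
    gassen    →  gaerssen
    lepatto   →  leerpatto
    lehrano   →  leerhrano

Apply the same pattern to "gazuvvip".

gaerzuvvip

Every pair shown (lasnigup → laersnigup, gassen → gaerssen, lepatto → leerpatto, …) follows the same rule: insert -er- after the first vowel.
So gazuvvip → gaerzuvvip.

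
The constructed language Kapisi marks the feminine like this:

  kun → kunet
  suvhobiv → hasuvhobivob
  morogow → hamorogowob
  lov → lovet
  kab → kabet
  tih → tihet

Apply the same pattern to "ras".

suvhobiv and lov both end in -v yet inflect differently (hasuvhobivob, lovet), so the final letter is not what conditions the rule; the number of vowels is.
"ras" has 1 vowel. The stems with 1 vowel (tih → tihet, lov → lovet, kun → kunet) add -et.
So ras → raset.

raset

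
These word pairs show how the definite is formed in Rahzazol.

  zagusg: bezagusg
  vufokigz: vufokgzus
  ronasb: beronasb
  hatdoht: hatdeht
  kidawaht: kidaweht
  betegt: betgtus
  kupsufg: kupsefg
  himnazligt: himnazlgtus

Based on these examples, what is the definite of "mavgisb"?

bemavgisb

"mavgisb" has second-to-last letter 's'. The stems whose second-to-last letter is 's' (ronasb → beronasb, zagusg → bezagusg) add the prefix be-.
The other patterns: stems whose second-to-last letter is 'g' delete the last vowel and add -us; stems whose second-to-last letter is 'f' or 'h' change the last vowel to 'e'.
So mavgisb → bemavgisb.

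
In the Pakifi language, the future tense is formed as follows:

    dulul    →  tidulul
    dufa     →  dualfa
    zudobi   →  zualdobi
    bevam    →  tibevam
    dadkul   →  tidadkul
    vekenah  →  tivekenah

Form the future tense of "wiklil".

bevam and dufa both have last vowel 'a' yet inflect differently (tibevam, dualfa), so the last vowel is not what conditions the rule; whether the stem ends in a vowel or a consonant is.
"wiklil" ends in a consonant. The stems ending in a consonant (bevam → tibevam, dulul → tidulul, dadkul → tidadkul) add the prefix ti-.
The other pattern: stems ending in a vowel insert -al- after the first vowel.
So wiklil → tiwiklil.

tiwiklil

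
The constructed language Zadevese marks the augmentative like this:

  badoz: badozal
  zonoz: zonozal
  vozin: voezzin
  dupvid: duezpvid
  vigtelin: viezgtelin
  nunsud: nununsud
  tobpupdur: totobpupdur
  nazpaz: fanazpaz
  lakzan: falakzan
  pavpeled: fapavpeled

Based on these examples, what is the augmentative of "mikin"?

miezkin

dupvid and nunsud both end in -d yet inflect differently (duezpvid, nununsud), so the final letter is not what conditions the rule; the last vowel is.
"mikin" has last vowel 'i'. The stems whose last vowel is 'i' (vozin → voezzin, dupvid → duezpvid, vigtelin → viezgtelin) insert -ez- after the first vowel.
So mikin → miezkin.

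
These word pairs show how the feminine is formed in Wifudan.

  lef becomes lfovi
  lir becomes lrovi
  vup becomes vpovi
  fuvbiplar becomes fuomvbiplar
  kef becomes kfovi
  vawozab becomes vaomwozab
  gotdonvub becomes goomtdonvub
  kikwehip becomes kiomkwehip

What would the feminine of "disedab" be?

"disedab" has 3 vowels. The stems with 3 vowels (fuvbiplar → fuomvbiplar, gotdonvub → goomtdonvub, vawozab → vaomwozab) insert -om- after the first vowel.
So disedab → diomsedab.

diomsedab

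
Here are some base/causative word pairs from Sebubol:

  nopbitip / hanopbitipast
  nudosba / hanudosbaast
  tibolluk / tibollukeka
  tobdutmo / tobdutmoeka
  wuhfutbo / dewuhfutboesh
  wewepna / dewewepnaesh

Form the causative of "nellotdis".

tobdutmo and wuhfutbo both end in -o yet inflect differently (tobdutmoeka, dewuhfutboesh), so the final letter is not what conditions the rule; the first letter is.
"nellotdis" begins with n-. The stems beginning with n- (nopbitip → hanopbitipast, nudosba → hanudosbaast) add ha- … -ast around the stem.
The other patterns: stems beginning with t- add -eka; stems beginning with w- add de- … -esh around the stem.
So nellotdis → hanellotdisast.

hanellotdisast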